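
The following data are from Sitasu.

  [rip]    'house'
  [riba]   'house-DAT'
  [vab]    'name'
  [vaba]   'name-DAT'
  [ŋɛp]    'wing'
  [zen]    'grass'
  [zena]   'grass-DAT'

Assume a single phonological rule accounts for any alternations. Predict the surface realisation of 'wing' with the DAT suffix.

The root 'house' surfaces as [rip] and [riba], with a stem-final [p] ~ [b] alternation.
Compare 'name', with invariant [b] in [vab] and [vaba]: an analysis with underlying /b/ and a rule producing [p] in isolation would wrongly predict alternation here too.
The alternation reflects intervocalic voicing: voiceless stops become voiced between vowels. /p/ is underlying.
The one attested form of 'wing', [ŋɛp], shows underlying /ŋɛp/. Applying the same rule between vowels gives [ŋɛba].

[ŋɛba]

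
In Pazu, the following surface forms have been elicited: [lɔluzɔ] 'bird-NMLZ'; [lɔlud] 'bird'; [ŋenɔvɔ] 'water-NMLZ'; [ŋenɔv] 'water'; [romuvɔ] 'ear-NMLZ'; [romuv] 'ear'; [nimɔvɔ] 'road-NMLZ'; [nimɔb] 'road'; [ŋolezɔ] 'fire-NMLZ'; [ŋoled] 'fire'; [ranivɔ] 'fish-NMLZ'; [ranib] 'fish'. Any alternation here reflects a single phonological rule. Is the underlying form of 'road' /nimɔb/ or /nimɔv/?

In [nimɔvɔ] and [nimɔb] the final segment of 'road' alternates: [v] ~ [b].
If /v/ were underlying and a rule turned it into [b] in isolation, 'water' would also alternate; but it has [v] in both [ŋenɔvɔ] and [ŋenɔv].
The underlying segment must be /b/; voiced stops become fricatives between vowels, yielding [v] there.

/nimɔb/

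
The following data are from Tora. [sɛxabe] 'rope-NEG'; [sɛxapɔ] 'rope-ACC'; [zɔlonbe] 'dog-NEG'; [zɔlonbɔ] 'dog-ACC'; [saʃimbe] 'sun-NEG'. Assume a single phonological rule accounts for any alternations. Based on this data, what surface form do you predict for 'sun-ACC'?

[saʃimbɔ]

The ACC suffix surfaces as [-bɔ] and [-pɔ], depending on the final segment of the stem.
The NEG suffix, which begins with [b], is invariant after every stem; so [b] is not altered by any rule here.
So the underlying form is /-pɔ/, and voiceless stops become voiced after a nasal.
After 'sun', which ends in a nasal, the suffix surfaces as [-bɔ], giving [saʃimbɔ].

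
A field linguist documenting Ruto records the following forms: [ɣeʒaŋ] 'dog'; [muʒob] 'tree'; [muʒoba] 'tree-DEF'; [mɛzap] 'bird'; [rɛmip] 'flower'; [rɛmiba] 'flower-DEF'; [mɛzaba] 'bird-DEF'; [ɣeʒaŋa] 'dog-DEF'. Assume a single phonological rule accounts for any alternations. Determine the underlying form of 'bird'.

The root 'bird' surfaces as [mɛzaba] and [mɛzap], with a stem-final [b] ~ [p] alternation.
Compare 'tree', with invariant [b] in [muʒoba] and [muʒob]: an analysis with underlying /b/ and a rule producing [p] in isolation would wrongly predict alternation here too.
The alternation reflects intervocalic voicing: voiceless stops become voiced between vowels. /p/ is underlying.

/mɛzap/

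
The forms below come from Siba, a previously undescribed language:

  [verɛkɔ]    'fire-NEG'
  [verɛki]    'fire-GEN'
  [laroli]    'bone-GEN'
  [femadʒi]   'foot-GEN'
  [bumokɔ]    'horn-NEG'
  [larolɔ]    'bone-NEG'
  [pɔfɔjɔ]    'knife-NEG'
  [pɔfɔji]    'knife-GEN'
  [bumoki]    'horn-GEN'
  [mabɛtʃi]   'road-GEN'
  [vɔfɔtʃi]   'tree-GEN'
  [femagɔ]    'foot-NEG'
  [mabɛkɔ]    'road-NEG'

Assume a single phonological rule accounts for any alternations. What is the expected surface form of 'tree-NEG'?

[vɔfɔkɔ]

'road' shows [k] ~ [tʃ] at the end of the stem ([mabɛkɔ] vs [mabɛtʃi]).
If /k/ were underlying and a rule turned it into [tʃ] before the GEN suffix, 'fire' would also alternate; but it has [k] in both [verɛkɔ] and [verɛki].
The underlying segment must be /tʃ/; palato-alveolar /tʃ/ and /dʒ/ become [k] and [g] when no front vowel follows, yielding [k] there.
From [vɔfɔtʃi] the stem 'tree' is /vɔfɔtʃ/; when no front vowel follows this yields [vɔfɔkɔ].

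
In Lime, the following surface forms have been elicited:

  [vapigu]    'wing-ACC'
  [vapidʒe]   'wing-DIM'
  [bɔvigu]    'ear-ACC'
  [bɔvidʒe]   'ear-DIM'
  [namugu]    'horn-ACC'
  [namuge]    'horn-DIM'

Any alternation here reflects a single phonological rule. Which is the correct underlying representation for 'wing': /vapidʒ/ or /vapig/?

In [vapigu] and [vapidʒe] the final segment of 'wing' alternates: [g] ~ [dʒ].
If /g/ were underlying and a rule turned it into [dʒ] before the DIM suffix, 'horn' would also alternate; but it has [g] in both [namugu] and [namuge].
The underlying segment must be /dʒ/; palato-alveolar /dʒ/ becomes [g] when no front vowel follows, yielding [g] there.

/vapidʒ/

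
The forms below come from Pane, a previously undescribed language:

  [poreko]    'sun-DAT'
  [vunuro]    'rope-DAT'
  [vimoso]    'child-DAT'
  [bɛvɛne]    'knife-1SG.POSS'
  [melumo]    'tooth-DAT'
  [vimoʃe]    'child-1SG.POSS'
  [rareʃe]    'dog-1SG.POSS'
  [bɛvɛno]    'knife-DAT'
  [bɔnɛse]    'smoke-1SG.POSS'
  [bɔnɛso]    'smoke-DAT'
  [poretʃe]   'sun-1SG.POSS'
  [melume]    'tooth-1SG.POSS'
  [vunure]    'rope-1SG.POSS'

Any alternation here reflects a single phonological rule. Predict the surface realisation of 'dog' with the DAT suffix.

The stem for 'child' ends in [s] in [vimoso] but [ʃ] in [vimoʃe].
If /s/ were underlying and a rule turned it into [ʃ] before the 1SG.POSS suffix, 'smoke' would also alternate; but it has [s] in both [bɔnɛso] and [bɔnɛse].
Therefore /ʃ/ is basic and [s] is derived by depalatalization (palato-alveolar /tʃ/ and /ʃ/ become [k] and [s] when no front vowel follows).
From [rareʃe] the stem 'dog' is /rareʃ/; when no front vowel follows this yields [rareso].

[rareso]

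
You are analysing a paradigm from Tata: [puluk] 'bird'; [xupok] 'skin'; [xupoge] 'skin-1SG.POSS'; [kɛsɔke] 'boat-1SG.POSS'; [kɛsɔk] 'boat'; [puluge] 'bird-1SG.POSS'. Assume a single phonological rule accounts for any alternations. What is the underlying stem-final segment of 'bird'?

/g/

'bird' shows [g] ~ [k] at the end of the stem ([puluge] vs [puluk]).
Compare 'boat', with invariant [k] in [kɛsɔke] and [kɛsɔk]: an analysis with underlying /k/ and a rule producing [g] before the 1SG.POSS suffix would wrongly predict alternation here too.
The alternation reflects word-final obstruent devoicing: voiced obstruents become voiceless word-finally. /g/ is underlying.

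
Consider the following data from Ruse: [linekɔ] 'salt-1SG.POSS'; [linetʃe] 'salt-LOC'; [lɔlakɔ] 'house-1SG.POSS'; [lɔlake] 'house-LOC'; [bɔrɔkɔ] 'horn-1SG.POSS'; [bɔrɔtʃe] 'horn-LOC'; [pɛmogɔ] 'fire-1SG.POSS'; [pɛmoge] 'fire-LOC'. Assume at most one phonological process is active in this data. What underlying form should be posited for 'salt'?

'salt' shows [k] ~ [tʃ] at the end of the stem ([linekɔ] vs [linetʃe]).
If /k/ were underlying and a rule turned it into [tʃ] before the LOC suffix, 'house' would also alternate; but it has [k] in both [lɔlakɔ] and [lɔlake].
So /tʃ/ is underlying, and a rule of depalatalization — palato-alveolar /tʃ/ becomes [k] when no front vowel follows — gives [k].

/linetʃ/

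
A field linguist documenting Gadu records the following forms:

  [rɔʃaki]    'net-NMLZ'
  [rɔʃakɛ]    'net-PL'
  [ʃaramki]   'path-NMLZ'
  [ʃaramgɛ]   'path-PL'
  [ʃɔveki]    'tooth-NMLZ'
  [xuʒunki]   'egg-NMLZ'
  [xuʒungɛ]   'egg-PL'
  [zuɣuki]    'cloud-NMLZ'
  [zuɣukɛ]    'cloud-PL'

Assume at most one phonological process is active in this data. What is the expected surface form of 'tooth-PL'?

[ʃɔvekɛ]

The PL morpheme has two allomorphs, [-gɛ] and [-kɛ].
By contrast the NMLZ suffix keeps its initial [k] throughout — that segment must be underlying.
The PL suffix is therefore /-gɛ/ underlyingly, with post-vocalic devoicing: voiced stops become voiceless after a vowel.
After 'tooth', which ends in a vowel, the suffix surfaces as [-kɛ], giving [ʃɔvekɛ].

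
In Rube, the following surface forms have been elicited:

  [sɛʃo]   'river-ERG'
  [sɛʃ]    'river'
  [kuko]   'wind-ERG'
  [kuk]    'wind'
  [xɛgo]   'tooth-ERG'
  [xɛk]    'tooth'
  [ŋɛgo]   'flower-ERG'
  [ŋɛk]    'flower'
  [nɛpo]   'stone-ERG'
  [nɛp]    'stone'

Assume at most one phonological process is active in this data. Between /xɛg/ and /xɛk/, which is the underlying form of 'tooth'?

/xɛg/

The root 'tooth' surfaces as [xɛgo] and [xɛk], with a stem-final [g] ~ [k] alternation.
Compare 'wind', with invariant [k] in [kuko] and [kuk]: an analysis with underlying /k/ and a rule producing [g] before the ERG suffix would wrongly predict alternation here too.
So /g/ is underlying, and a rule of word-final obstruent devoicing — voiced obstruents become voiceless word-finally — gives [k].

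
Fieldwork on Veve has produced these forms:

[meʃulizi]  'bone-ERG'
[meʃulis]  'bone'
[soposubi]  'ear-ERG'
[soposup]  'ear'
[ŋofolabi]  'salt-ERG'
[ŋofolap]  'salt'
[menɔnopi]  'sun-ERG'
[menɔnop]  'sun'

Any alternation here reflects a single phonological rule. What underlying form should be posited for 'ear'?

/soposub/

In [soposubi] and [soposup] the final segment of 'ear' alternates: [b] ~ [p].
The stem 'sun' ([menɔnopi], [menɔnop]) shows [p] unchanged in both environments, so [p] cannot be basic with [b] derived before the ERG suffix.
The underlying segment must be /b/; voiced obstruents become voiceless word-finally, yielding [p] there.
Hence 'ear' is /soposub/ underlyingly.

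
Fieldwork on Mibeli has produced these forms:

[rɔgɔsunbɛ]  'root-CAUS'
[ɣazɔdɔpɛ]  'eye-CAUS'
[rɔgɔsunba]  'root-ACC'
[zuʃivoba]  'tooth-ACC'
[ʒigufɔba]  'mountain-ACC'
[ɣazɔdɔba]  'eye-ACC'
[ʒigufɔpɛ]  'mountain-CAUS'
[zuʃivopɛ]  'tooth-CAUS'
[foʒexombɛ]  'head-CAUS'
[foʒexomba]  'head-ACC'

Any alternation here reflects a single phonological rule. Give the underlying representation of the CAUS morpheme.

The CAUS morpheme has two allomorphs, [-bɛ] and [-pɛ].
The ACC suffix, which begins with [b], is invariant after every stem; so [b] is not altered by any rule here.
The CAUS suffix is therefore /-pɛ/ underlyingly, with post-nasal voicing: voiceless stops become voiced after a nasal.

/-pɛ/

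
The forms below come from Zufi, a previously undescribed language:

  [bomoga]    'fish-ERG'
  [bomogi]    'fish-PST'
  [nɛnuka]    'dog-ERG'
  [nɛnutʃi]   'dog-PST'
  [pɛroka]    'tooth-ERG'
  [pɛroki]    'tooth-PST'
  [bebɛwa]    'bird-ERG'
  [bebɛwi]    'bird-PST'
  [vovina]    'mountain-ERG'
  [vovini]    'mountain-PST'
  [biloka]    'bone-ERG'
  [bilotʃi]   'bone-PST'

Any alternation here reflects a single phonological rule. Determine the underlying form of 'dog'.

/nɛnutʃ/

The stem for 'dog' ends in [k] in [nɛnuka] but [tʃ] in [nɛnutʃi].
If /k/ were underlying and a rule turned it into [tʃ] before the PST suffix, 'tooth' would also alternate; but it has [k] in both [pɛroka] and [pɛroki].
The underlying segment must be /tʃ/; palato-alveolar /tʃ/ becomes [k] when no front vowel follows, yielding [k] there.
So 'dog' = /nɛnutʃ/.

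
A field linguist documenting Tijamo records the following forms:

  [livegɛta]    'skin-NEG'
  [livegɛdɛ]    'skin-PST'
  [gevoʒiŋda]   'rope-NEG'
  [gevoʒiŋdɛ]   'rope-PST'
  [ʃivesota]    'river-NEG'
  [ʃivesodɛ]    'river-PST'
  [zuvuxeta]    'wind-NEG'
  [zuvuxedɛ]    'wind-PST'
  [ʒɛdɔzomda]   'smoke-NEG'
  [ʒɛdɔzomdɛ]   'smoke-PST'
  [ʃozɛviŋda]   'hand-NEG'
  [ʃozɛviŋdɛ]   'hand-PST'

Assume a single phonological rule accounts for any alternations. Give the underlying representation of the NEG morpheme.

/-ta/

The NEG morpheme has two allomorphs, [-da] and [-ta].
By contrast the PST suffix keeps its initial [d] throughout — that segment must be underlying.
The NEG suffix is therefore /-ta/ underlyingly, with post-nasal voicing: voiceless stops become voiced after a nasal.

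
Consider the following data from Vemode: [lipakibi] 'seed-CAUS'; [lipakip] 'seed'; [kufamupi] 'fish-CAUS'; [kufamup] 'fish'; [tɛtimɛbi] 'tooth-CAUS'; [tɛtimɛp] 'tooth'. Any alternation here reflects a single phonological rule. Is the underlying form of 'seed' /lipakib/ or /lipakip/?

/lipakib/

'seed' shows [b] ~ [p] at the end of the stem ([lipakibi] vs [lipakip]).
If /p/ were underlying and a rule turned it into [b] before the CAUS suffix, 'fish' would also alternate; but it has [p] in both [kufamupi] and [kufamup].
Therefore /b/ is basic and [p] is derived by word-final obstruent devoicing (voiced obstruents become voiceless word-finally).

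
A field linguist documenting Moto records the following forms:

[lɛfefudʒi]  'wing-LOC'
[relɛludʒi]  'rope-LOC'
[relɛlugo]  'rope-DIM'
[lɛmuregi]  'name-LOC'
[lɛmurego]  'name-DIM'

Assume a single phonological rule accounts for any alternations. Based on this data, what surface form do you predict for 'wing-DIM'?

[lɛfefugo]

The root 'rope' surfaces as [relɛludʒi] and [relɛlugo], with a stem-final [dʒ] ~ [g] alternation.
But 'name' keeps [g] in both environments ([lɛmuregi], [lɛmurego]), so there is no rule changing /g/ to [dʒ] before the LOC suffix.
The underlying segment must be /dʒ/; palato-alveolar /dʒ/ becomes [g] when no front vowel follows, yielding [g] there.
The one attested form of 'wing', [lɛfefudʒi], shows underlying /lɛfefudʒ/. Applying the same rule when no front vowel follows gives [lɛfefugo].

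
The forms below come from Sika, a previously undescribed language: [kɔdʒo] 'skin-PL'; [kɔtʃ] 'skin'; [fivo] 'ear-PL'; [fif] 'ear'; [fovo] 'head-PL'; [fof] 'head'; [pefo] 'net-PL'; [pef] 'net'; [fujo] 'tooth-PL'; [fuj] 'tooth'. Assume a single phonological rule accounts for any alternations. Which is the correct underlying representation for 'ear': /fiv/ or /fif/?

/fiv/

The stem for 'ear' ends in [v] in [fivo] but [f] in [fif].
The stem 'net' ([pefo], [pef]) shows [f] unchanged in both environments, so [f] cannot be basic with [v] derived before the PL suffix.
The alternation reflects word-final obstruent devoicing: voiced obstruents become voiceless word-finally. /v/ is underlying.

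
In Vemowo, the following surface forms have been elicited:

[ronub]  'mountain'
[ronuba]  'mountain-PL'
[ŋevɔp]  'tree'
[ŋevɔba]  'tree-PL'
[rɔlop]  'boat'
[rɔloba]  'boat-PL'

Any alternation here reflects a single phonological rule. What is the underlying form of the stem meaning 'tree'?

The root 'tree' surfaces as [ŋevɔp] and [ŋevɔba], with a stem-final [p] ~ [b] alternation.
Compare 'mountain', with invariant [b] in [ronub] and [ronuba]: an analysis with underlying /b/ and a rule producing [p] in isolation would wrongly predict alternation here too.
Therefore /p/ is basic and [b] is derived by intervocalic voicing (voiceless stops become voiced between vowels).
Hence 'tree' is /ŋevɔp/ underlyingly.

/ŋevɔp/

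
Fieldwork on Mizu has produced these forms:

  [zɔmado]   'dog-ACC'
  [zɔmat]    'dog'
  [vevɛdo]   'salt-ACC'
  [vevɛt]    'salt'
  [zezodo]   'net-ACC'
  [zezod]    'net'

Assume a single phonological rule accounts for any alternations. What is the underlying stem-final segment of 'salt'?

The stem for 'salt' ends in [d] in [vevɛdo] but [t] in [vevɛt].
Compare 'net', with invariant [d] in [zezodo] and [zezod]: an analysis with underlying /d/ and a rule producing [t] in isolation would wrongly predict alternation here too.
Therefore /t/ is basic and [d] is derived by intervocalic voicing (voiceless stops become voiced between vowels).

/t/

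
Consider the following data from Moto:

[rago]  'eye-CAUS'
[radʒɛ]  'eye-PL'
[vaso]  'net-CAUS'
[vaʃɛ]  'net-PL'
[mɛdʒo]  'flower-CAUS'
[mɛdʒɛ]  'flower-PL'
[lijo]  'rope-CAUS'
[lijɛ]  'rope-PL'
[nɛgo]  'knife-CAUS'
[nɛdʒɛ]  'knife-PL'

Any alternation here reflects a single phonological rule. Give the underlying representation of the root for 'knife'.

/nɛg/

The stem for 'knife' ends in [g] in [nɛgo] but [dʒ] in [nɛdʒɛ].
If /dʒ/ were underlying and a rule turned it into [g] before the CAUS suffix, 'flower' would also alternate; but it has [dʒ] in both [mɛdʒo] and [mɛdʒɛ].
The alternation reflects palatalization before a front vowel: /g/ and /s/ become palato-alveolar [dʒ] and [ʃ] before a front vowel. /g/ is underlying.
Hence 'knife' is /nɛg/ underlyingly.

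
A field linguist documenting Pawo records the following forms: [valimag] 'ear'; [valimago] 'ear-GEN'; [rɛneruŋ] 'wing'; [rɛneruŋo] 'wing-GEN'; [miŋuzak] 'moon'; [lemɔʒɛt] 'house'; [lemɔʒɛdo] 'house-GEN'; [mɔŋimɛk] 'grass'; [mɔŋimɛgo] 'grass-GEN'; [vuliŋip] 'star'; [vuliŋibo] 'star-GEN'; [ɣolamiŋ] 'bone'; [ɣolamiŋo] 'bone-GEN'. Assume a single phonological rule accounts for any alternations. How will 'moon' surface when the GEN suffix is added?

'grass' shows [k] ~ [g] at the end of the stem ([mɔŋimɛk] vs [mɔŋimɛgo]).
If /g/ were underlying and a rule turned it into [k] in isolation, 'ear' would also alternate; but it has [g] in both [valimag] and [valimago].
The underlying segment must be /k/; voiceless stops become voiced between vowels, yielding [g] there.
The one attested form of 'moon', [miŋuzak], shows underlying /miŋuzak/. Applying the same rule between vowels gives [miŋuzago].

[miŋuzago]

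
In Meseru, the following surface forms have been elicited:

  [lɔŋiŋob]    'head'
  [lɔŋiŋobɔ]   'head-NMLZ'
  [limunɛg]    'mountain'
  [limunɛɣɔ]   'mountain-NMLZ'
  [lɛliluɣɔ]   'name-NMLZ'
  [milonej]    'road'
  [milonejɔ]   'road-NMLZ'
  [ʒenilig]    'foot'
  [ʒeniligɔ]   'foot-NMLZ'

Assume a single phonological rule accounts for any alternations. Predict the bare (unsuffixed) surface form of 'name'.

'mountain' shows [g] ~ [ɣ] at the end of the stem ([limunɛg] vs [limunɛɣɔ]).
Compare 'foot', with invariant [g] in [ʒenilig] and [ʒeniligɔ]: an analysis with underlying /g/ and a rule producing [ɣ] before the NMLZ suffix would wrongly predict alternation here too.
So /ɣ/ is underlying, and a rule of word-final hardening — voiced fricatives become stops word-finally — gives [g].
The one attested form of 'name', [lɛliluɣɔ], shows underlying /lɛliluɣ/. Applying the same rule word-finally gives [lɛlilug].

[lɛlilug]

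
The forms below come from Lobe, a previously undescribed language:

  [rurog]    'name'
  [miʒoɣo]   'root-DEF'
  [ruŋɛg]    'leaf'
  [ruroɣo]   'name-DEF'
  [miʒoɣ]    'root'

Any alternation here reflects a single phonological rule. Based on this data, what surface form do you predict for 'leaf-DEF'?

[ruŋɛɣo]

The stem for 'name' ends in [g] in [rurog] but [ɣ] in [ruroɣo].
If /ɣ/ were underlying and a rule turned it into [g] in isolation, 'root' would also alternate; but it has [ɣ] in both [miʒoɣ] and [miʒoɣo].
Therefore /g/ is basic and [ɣ] is derived by intervocalic spirantization (voiced stops become fricatives between vowels).
The one attested form of 'leaf', [ruŋɛg], shows underlying /ruŋɛg/. Applying the same rule between vowels gives [ruŋɛɣo].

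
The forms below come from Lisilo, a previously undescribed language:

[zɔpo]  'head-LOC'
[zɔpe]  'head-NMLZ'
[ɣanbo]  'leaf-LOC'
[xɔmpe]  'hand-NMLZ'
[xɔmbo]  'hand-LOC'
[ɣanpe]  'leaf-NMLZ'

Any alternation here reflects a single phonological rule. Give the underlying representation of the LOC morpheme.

The LOC suffix surfaces as [-bo] and [-po], depending on the final segment of the stem.
By contrast the NMLZ suffix keeps its initial [p] throughout — that segment must be underlying.
So the underlying form is /-bo/, and voiced stops become voiceless after a vowel.

/-bo/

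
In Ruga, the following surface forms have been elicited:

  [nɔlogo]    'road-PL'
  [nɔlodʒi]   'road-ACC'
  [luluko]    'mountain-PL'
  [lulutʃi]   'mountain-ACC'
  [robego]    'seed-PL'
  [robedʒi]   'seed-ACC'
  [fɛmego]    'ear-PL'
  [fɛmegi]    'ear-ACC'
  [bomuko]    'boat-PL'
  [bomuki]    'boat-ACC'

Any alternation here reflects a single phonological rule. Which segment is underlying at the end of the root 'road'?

/dʒ/

The root 'road' surfaces as [nɔlogo] and [nɔlodʒi], with a stem-final [g] ~ [dʒ] alternation.
But 'ear' keeps [g] in both environments ([fɛmego], [fɛmegi]), so there is no rule changing /g/ to [dʒ] before the ACC suffix.
So /dʒ/ is underlying, and a rule of depalatalization — palato-alveolar /tʃ/ and /dʒ/ become [k] and [g] when no front vowel follows — gives [g].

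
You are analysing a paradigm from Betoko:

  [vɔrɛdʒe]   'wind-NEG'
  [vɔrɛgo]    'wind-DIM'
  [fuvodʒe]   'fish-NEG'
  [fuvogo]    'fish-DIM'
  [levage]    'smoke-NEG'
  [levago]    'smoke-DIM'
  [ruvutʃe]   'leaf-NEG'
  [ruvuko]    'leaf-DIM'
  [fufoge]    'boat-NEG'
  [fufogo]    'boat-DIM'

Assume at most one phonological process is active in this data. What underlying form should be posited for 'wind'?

The stem for 'wind' ends in [dʒ] in [vɔrɛdʒe] but [g] in [vɔrɛgo].
The stem 'smoke' ([levage], [levago]) shows [g] unchanged in both environments, so [g] cannot be basic with [dʒ] derived before the NEG suffix.
The alternation reflects depalatalization: palato-alveolar /tʃ/ and /dʒ/ become [k] and [g] when no front vowel follows. /dʒ/ is underlying.
Hence 'wind' is /vɔrɛdʒ/ underlyingly.

/vɔrɛdʒ/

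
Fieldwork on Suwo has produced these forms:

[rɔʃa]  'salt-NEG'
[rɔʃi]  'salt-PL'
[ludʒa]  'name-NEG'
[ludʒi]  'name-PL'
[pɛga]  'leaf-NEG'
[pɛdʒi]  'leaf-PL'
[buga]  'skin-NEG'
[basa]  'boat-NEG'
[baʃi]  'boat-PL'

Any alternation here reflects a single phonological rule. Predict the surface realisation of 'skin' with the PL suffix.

The root 'leaf' surfaces as [pɛga] and [pɛdʒi], with a stem-final [g] ~ [dʒ] alternation.
The stem 'name' ([ludʒa], [ludʒi]) shows [dʒ] unchanged in both environments, so [dʒ] cannot be basic with [g] derived before the NEG suffix.
So /g/ is underlying, and a rule of palatalization before a front vowel — /g/ and /s/ become palato-alveolar [dʒ] and [ʃ] before a front vowel — gives [dʒ].
From [buga] the stem 'skin' is /bug/; before a front vowel this yields [budʒi].

[budʒi]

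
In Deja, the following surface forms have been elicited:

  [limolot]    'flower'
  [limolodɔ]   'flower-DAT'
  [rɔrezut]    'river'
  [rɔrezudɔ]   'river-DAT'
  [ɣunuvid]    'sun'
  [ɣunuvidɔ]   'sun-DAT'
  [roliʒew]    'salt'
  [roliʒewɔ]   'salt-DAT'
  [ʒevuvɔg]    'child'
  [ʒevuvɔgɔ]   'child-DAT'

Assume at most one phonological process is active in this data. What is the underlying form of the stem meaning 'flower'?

The stem for 'flower' ends in [t] in [limolot] but [d] in [limolodɔ].
But 'sun' keeps [d] in both environments ([ɣunuvid], [ɣunuvidɔ]), so there is no rule changing /d/ to [t] in isolation.
Therefore /t/ is basic and [d] is derived by intervocalic voicing (voiceless stops become voiced between vowels).

/limolot/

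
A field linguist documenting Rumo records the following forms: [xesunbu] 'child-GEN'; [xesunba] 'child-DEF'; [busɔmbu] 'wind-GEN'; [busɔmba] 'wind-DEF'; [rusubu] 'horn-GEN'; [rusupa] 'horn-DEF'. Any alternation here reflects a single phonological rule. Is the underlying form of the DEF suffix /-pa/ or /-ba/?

/-pa/

The DEF morpheme has two allomorphs, [-ba] and [-pa].
The GEN suffix, which begins with [b], is invariant after every stem; so [b] is not altered by any rule here.
So the underlying form is /-pa/, and voiceless stops become voiced after a nasal.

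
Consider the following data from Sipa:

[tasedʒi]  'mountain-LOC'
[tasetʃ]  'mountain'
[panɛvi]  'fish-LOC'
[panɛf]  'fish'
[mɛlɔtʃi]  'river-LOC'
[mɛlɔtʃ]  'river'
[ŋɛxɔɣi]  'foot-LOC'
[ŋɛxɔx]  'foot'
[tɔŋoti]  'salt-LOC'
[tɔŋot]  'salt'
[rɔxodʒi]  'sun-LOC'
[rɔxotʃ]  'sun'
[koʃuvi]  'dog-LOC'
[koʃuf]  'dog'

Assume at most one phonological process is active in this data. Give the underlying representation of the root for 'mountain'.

The stem for 'mountain' ends in [dʒ] in [tasedʒi] but [tʃ] in [tasetʃ].
Compare 'river', with invariant [tʃ] in [mɛlɔtʃi] and [mɛlɔtʃ]: an analysis with underlying /tʃ/ and a rule producing [dʒ] before the LOC suffix would wrongly predict alternation here too.
So /dʒ/ is underlying, and a rule of word-final obstruent devoicing — voiced obstruents become voiceless word-finally — gives [tʃ].
The underlying form of 'mountain' is therefore /tasedʒ/.

/tasedʒ/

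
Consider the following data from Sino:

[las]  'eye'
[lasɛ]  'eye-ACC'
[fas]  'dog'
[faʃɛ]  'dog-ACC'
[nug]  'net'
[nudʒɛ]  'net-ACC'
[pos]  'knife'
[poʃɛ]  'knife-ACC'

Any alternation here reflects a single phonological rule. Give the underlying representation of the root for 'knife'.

/poʃ/

'knife' shows [s] ~ [ʃ] at the end of the stem ([pos] vs [poʃɛ]).
Compare 'eye', with invariant [s] in [las] and [lasɛ]: an analysis with underlying /s/ and a rule producing [ʃ] before the ACC suffix would wrongly predict alternation here too.
The alternation reflects depalatalization: palato-alveolar /dʒ/ and /ʃ/ become [g] and [s] when no front vowel follows. /ʃ/ is underlying.
Hence 'knife' is /poʃ/ underlyingly.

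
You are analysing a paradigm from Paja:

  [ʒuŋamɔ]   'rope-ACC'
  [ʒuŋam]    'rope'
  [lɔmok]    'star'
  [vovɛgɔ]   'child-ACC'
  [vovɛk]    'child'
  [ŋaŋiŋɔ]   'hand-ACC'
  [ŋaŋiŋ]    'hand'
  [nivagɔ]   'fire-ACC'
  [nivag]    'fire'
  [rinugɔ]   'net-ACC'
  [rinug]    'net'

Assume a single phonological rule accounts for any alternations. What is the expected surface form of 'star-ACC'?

[lɔmogɔ]

In [vovɛgɔ] and [vovɛk] the final segment of 'child' alternates: [g] ~ [k].
If /g/ were underlying and a rule turned it into [k] in isolation, 'net' would also alternate; but it has [g] in both [rinugɔ] and [rinug].
Therefore /k/ is basic and [g] is derived by intervocalic voicing (voiceless stops become voiced between vowels).
The one attested form of 'star', [lɔmok], shows underlying /lɔmok/. Applying the same rule between vowels gives [lɔmogɔ].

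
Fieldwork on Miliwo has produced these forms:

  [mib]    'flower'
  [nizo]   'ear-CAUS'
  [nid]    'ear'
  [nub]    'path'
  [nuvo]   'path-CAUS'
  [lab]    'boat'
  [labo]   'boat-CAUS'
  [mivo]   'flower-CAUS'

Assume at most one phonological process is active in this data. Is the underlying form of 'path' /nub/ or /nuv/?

/nuv/

'path' shows [b] ~ [v] at the end of the stem ([nub] vs [nuvo]).
The stem 'boat' ([lab], [labo]) shows [b] unchanged in both environments, so [b] cannot be basic with [v] derived before the CAUS suffix.
The alternation reflects word-final hardening: voiced fricatives become stops word-finally. /v/ is underlying.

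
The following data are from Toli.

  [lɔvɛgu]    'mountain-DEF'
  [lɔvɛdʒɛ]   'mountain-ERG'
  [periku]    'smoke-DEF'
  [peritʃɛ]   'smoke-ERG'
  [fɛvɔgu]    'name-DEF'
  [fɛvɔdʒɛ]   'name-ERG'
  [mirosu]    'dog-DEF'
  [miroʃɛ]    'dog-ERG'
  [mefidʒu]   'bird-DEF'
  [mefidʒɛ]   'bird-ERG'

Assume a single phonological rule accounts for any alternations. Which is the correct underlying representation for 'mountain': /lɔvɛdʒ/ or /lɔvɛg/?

In [lɔvɛgu] and [lɔvɛdʒɛ] the final segment of 'mountain' alternates: [g] ~ [dʒ].
The stem 'bird' ([mefidʒu], [mefidʒɛ]) shows [dʒ] unchanged in both environments, so [dʒ] cannot be basic with [g] derived before the DEF suffix.
The alternation reflects palatalization before a front vowel: /k/, /g/ and /s/ become palato-alveolar [tʃ], [dʒ] and [ʃ] before a front vowel. /g/ is underlying.

/lɔvɛg/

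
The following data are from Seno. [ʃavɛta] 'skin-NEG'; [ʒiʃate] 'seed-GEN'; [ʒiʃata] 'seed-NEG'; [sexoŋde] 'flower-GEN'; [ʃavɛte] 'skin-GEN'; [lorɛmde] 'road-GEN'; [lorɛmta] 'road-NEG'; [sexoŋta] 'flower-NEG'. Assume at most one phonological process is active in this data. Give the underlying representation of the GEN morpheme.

The GEN suffix surfaces as [-de] and [-te], depending on the final segment of the stem.
The NEG suffix, which begins with [t], is invariant after every stem; so [t] is not altered by any rule here.
So the underlying form is /-de/, and voiced stops become voiceless after a vowel.

/-de/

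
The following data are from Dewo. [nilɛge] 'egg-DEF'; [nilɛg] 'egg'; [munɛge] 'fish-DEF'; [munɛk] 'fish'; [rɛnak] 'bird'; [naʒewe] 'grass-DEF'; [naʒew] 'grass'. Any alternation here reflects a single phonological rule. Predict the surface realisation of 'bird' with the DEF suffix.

'fish' shows [g] ~ [k] at the end of the stem ([munɛge] vs [munɛk]).
If /g/ were underlying and a rule turned it into [k] in isolation, 'egg' would also alternate; but it has [g] in both [nilɛge] and [nilɛg].
The alternation reflects intervocalic voicing: voiceless stops become voiced between vowels. /k/ is underlying.
The one attested form of 'bird', [rɛnak], shows underlying /rɛnak/. Applying the same rule between vowels gives [rɛnage].

[rɛnage]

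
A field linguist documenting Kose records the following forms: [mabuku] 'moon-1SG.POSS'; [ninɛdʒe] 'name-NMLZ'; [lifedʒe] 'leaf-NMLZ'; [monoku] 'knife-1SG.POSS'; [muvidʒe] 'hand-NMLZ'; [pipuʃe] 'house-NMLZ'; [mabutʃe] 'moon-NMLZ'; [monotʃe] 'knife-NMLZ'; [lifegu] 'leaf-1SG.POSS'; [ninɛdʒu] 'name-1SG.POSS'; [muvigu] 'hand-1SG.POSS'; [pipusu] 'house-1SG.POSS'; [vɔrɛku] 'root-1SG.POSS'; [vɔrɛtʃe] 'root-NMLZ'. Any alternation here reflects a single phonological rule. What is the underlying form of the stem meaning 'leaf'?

/lifeg/

'leaf' shows [dʒ] ~ [g] at the end of the stem ([lifedʒe] vs [lifegu]).
If /dʒ/ were underlying and a rule turned it into [g] before the 1SG.POSS suffix, 'name' would also alternate; but it has [dʒ] in both [ninɛdʒe] and [ninɛdʒu].
So /g/ is underlying, and a rule of palatalization before a front vowel — /k/, /g/ and /s/ become palato-alveolar [tʃ], [dʒ] and [ʃ] before a front vowel — gives [dʒ].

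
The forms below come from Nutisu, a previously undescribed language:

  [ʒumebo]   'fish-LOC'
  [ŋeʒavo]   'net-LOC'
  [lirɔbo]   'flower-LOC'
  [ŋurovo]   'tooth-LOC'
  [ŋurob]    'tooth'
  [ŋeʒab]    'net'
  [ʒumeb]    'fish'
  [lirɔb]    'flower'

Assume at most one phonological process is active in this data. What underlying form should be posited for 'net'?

/ŋeʒav/

The root 'net' surfaces as [ŋeʒavo] and [ŋeʒab], with a stem-final [v] ~ [b] alternation.
But 'fish' keeps [b] in both environments ([ʒumebo], [ʒumeb]), so there is no rule changing /b/ to [v] before the LOC suffix.
Therefore /v/ is basic and [b] is derived by word-final hardening (voiced fricatives become stops word-finally).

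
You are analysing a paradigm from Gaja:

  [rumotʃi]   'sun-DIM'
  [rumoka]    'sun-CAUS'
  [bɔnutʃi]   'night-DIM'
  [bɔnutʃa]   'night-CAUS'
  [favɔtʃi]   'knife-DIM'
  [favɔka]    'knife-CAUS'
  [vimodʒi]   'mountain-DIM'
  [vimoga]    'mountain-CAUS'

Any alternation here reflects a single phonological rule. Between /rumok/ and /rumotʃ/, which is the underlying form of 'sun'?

The root 'sun' surfaces as [rumotʃi] and [rumoka], with a stem-final [tʃ] ~ [k] alternation.
If /tʃ/ were underlying and a rule turned it into [k] before the CAUS suffix, 'night' would also alternate; but it has [tʃ] in both [bɔnutʃi] and [bɔnutʃa].
Therefore /k/ is basic and [tʃ] is derived by palatalization before a front vowel (/k/ and /g/ become palato-alveolar [tʃ] and [dʒ] before a front vowel).

/rumok/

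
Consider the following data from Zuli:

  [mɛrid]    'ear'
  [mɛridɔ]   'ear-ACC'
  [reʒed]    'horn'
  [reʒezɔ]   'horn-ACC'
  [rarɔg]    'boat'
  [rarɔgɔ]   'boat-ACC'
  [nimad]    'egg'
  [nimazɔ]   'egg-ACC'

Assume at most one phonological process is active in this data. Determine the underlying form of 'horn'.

/reʒez/

'horn' shows [d] ~ [z] at the end of the stem ([reʒed] vs [reʒezɔ]).
The stem 'ear' ([mɛrid], [mɛridɔ]) shows [d] unchanged in both environments, so [d] cannot be basic with [z] derived before the ACC suffix.
Therefore /z/ is basic and [d] is derived by word-final hardening (voiced fricatives become stops word-finally).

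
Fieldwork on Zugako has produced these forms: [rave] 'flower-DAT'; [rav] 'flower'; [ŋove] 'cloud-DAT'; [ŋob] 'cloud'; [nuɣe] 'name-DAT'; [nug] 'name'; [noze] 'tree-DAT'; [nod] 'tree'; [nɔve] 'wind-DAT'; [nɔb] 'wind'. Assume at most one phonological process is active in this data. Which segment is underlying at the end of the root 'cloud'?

/b/

In [ŋove] and [ŋob] the final segment of 'cloud' alternates: [v] ~ [b].
If /v/ were underlying and a rule turned it into [b] in isolation, 'flower' would also alternate; but it has [v] in both [rave] and [rav].
Therefore /b/ is basic and [v] is derived by intervocalic spirantization (voiced stops become fricatives between vowels).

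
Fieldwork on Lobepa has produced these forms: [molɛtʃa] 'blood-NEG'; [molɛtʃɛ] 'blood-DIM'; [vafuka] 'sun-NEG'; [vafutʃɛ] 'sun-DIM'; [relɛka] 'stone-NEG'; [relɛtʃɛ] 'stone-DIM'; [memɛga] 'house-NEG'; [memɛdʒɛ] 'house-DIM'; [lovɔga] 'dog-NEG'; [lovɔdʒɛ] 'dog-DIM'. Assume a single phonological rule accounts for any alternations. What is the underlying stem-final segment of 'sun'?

/k/

'sun' shows [k] ~ [tʃ] at the end of the stem ([vafuka] vs [vafutʃɛ]).
If /tʃ/ were underlying and a rule turned it into [k] before the NEG suffix, 'blood' would also alternate; but it has [tʃ] in both [molɛtʃa] and [molɛtʃɛ].
The alternation reflects palatalization before a front vowel: /k/ and /g/ become palato-alveolar [tʃ] and [dʒ] before a front vowel. /k/ is underlying.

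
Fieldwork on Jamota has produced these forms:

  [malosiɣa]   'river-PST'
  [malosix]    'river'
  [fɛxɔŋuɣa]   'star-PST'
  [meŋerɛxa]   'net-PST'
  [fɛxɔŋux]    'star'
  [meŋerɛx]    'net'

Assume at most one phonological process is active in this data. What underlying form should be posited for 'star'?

'star' shows [ɣ] ~ [x] at the end of the stem ([fɛxɔŋuɣa] vs [fɛxɔŋux]).
But 'net' keeps [x] in both environments ([meŋerɛxa], [meŋerɛx]), so there is no rule changing /x/ to [ɣ] before the PST suffix.
The alternation reflects word-final obstruent devoicing: voiced obstruents become voiceless word-finally. /ɣ/ is underlying.
Hence 'star' is /fɛxɔŋuɣ/ underlyingly.

/fɛxɔŋuɣ/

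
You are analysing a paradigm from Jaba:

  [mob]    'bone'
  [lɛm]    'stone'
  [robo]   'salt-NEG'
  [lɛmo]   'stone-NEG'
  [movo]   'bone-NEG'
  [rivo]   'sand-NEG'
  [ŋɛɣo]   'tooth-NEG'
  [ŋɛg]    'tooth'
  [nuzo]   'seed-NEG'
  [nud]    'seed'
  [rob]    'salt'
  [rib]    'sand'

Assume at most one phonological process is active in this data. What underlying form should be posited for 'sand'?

The root 'sand' surfaces as [rib] and [rivo], with a stem-final [b] ~ [v] alternation.
But 'salt' keeps [b] in both environments ([rob], [robo]), so there is no rule changing /b/ to [v] before the NEG suffix.
Therefore /v/ is basic and [b] is derived by word-final hardening (voiced fricatives become stops word-finally).

/riv/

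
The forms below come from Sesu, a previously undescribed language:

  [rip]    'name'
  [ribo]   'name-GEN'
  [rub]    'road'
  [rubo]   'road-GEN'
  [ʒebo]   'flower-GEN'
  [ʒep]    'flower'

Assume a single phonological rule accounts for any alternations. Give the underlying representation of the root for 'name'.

The stem for 'name' ends in [p] in [rip] but [b] in [ribo].
But 'road' keeps [b] in both environments ([rub], [rubo]), so there is no rule changing /b/ to [p] in isolation.
The alternation reflects intervocalic voicing: voiceless stops become voiced between vowels. /p/ is underlying.
The underlying form of 'name' is therefore /rip/.

/rip/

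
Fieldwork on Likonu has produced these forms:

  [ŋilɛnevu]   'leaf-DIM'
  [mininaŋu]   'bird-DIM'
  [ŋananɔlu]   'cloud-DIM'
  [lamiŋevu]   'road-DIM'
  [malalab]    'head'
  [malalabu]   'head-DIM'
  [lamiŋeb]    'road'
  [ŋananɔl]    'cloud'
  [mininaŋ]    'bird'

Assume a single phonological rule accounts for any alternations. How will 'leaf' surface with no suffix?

'road' shows [v] ~ [b] at the end of the stem ([lamiŋevu] vs [lamiŋeb]).
But 'head' keeps [b] in both environments ([malalabu], [malalab]), so there is no rule changing /b/ to [v] before the DIM suffix.
The underlying segment must be /v/; voiced fricatives become stops word-finally, yielding [b] there.
From [ŋilɛnevu] the stem 'leaf' is /ŋilɛnev/; word-finally this yields [ŋilɛneb].

[ŋilɛneb]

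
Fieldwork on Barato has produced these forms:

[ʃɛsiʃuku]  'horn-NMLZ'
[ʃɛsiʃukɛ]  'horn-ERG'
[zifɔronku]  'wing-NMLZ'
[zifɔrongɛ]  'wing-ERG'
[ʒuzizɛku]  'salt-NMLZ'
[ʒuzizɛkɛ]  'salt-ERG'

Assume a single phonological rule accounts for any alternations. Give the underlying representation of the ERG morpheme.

The ERG suffix surfaces as [-gɛ] and [-kɛ], depending on the final segment of the stem.
The NMLZ suffix, which begins with [k], is invariant after every stem; so [k] is not altered by any rule here.
So the underlying form is /-gɛ/, and voiced stops become voiceless after a vowel.

/-gɛ/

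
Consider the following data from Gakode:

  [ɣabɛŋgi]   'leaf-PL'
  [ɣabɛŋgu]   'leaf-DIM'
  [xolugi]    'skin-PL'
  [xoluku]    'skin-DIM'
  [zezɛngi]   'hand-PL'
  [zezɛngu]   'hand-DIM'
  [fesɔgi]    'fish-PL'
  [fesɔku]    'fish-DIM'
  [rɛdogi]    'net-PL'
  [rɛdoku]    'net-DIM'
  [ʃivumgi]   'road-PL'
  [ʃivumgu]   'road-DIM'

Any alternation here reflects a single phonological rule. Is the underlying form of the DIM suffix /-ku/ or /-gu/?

/-ku/

The DIM morpheme has two allomorphs, [-gu] and [-ku].
By contrast the PL suffix keeps its initial [g] throughout — that segment must be underlying.
So the underlying form is /-ku/, and voiceless stops become voiced after a nasal.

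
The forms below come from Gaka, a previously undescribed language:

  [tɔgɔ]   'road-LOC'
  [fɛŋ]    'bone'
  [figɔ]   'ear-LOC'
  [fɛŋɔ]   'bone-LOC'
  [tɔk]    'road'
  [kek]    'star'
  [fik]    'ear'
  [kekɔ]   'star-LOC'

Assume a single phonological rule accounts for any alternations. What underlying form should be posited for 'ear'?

The stem for 'ear' ends in [g] in [figɔ] but [k] in [fik].
The stem 'star' ([kekɔ], [kek]) shows [k] unchanged in both environments, so [k] cannot be basic with [g] derived before the LOC suffix.
The underlying segment must be /g/; voiced obstruents become voiceless word-finally, yielding [k] there.

/fig/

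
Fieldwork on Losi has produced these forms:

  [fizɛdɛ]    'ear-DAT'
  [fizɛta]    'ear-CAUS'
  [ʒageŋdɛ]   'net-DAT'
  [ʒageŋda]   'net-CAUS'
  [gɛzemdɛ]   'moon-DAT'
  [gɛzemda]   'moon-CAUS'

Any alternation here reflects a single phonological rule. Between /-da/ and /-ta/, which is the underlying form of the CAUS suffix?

/-ta/

The CAUS morpheme has two allomorphs, [-da] and [-ta].
The DAT suffix, which begins with [d], is invariant after every stem; so [d] is not altered by any rule here.
So the underlying form is /-ta/, and voiceless stops become voiced after a nasal.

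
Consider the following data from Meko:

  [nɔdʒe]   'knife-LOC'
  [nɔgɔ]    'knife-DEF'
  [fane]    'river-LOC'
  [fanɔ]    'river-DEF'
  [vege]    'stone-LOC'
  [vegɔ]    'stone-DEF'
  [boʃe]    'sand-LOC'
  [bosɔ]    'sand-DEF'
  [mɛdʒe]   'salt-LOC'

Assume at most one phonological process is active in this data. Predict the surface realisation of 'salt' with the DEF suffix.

'knife' shows [dʒ] ~ [g] at the end of the stem ([nɔdʒe] vs [nɔgɔ]).
But 'stone' keeps [g] in both environments ([vege], [vegɔ]), so there is no rule changing /g/ to [dʒ] before the LOC suffix.
Therefore /dʒ/ is basic and [g] is derived by depalatalization (palato-alveolar /dʒ/ and /ʃ/ become [g] and [s] when no front vowel follows).
From [mɛdʒe] the stem 'salt' is /mɛdʒ/; when no front vowel follows this yields [mɛgɔ].

[mɛgɔ]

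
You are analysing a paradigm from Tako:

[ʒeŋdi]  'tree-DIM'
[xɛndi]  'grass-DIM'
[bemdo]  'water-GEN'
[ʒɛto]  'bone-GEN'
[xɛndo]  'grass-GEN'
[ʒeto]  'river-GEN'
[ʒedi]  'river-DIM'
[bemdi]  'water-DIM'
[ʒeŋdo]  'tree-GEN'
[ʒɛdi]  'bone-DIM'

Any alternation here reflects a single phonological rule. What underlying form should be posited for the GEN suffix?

/-to/

The GEN morpheme has two allomorphs, [-do] and [-to].
The DIM suffix, which begins with [d], is invariant after every stem; so [d] is not altered by any rule here.
The GEN suffix is therefore /-to/ underlyingly, with post-nasal voicing: voiceless stops become voiced after a nasal.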